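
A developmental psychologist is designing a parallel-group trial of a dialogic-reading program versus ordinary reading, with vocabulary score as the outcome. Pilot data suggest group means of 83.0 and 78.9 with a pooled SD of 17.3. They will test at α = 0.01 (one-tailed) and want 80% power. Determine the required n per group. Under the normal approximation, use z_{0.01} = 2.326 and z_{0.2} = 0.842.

Cohen's d = |M₁ − M₂| / SD_pooled = |83.0 − 78.9| / 17.3 = 4.1 / 17.3 = 0.237.
For two independent groups with equal n: n = 2·((z_{α} + z_β) / d)².
z_{α} + z_β = 2.326 + 0.842 = 3.168.
n = 2 × (3.168 / 0.237)² = 2 × 13.367² = 2 × 178.68 = 357.4.
Round up to the next whole participant.

n = 358 per group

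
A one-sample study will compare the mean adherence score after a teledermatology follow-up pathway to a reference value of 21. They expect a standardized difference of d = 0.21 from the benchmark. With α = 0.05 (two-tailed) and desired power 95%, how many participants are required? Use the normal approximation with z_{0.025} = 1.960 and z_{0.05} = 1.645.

For a one-sample test: n = ((z_{α/2} + z_β) / d)².
z_{α/2} + z_β = 1.960 + 1.645 = 3.605.
n = (3.605 / 0.21)² = 17.167² = 294.69.
Round up.

n = 295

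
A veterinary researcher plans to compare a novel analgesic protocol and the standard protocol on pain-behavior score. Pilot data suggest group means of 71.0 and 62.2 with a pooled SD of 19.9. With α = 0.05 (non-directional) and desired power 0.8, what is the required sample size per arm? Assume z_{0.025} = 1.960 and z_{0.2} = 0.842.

Cohen's d = |M₁ − M₂| / SD_pooled = |71.0 − 62.2| / 19.9 = 8.8 / 19.9 = 0.442.
For two independent groups with equal n: n = 2·((z_{α/2} + z_β) / d)².
z_{α/2} + z_β = 1.960 + 0.842 = 2.802.
n = 2 × (2.802 / 0.442)² = 2 × 6.339² = 2 × 40.19 = 80.4.
Round up to the next whole participant.

n = 81 per group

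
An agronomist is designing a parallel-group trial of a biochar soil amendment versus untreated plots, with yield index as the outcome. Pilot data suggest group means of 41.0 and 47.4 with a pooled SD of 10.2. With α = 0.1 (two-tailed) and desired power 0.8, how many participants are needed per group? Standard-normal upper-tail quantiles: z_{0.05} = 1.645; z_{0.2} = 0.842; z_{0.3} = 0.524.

Cohen's d = |M₁ − M₂| / SD_pooled = |41.0 − 47.4| / 10.2 = 6.4 / 10.2 = 0.627.
For two independent groups with equal n: n = 2·((z_{α/2} + z_β) / d)².
z_{α/2} + z_β = 1.645 + 0.842 = 2.487.
n = 2 × (2.487 / 0.627)² = 2 × 3.967² = 2 × 15.73 = 31.5.
Round up to the next whole participant.

n = 32 per group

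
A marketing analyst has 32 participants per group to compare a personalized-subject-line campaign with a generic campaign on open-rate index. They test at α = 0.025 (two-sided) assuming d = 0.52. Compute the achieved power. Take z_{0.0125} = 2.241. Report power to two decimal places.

power ≈ 0.44

For two equal groups, power = Φ(d·√(n/2) − z_{α/2}).
d·√(n/2) = 0.52 × √(32/2) = 0.52 × 4.000 = 2.080.
z_β = 2.080 − 2.241 = -0.161.
Power = Φ(-0.161) = 0.436.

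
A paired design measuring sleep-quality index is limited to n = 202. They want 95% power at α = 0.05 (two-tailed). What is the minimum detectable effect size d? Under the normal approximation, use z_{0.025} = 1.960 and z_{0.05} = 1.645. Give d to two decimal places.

d_min ≈ 0.25

For a single sample (or paired design) of n = 202: d_min = (z_{α/2} + z_β)/√n.
z-sum = 1.960 + 1.645 = 3.605.
d_min = 3.605 / √202 = 3.605 / 14.213 = 0.254.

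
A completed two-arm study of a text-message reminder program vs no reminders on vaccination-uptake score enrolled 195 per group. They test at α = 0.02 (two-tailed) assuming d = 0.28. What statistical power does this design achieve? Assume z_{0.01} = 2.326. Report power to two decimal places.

For two equal groups, power = Φ(d·√(n/2) − z_{α/2}).
d·√(n/2) = 0.28 × √(195/2) = 0.28 × 9.874 = 2.765.
z_β = 2.765 − 2.326 = 0.439.
Power = Φ(0.439) = 0.670.

power ≈ 0.67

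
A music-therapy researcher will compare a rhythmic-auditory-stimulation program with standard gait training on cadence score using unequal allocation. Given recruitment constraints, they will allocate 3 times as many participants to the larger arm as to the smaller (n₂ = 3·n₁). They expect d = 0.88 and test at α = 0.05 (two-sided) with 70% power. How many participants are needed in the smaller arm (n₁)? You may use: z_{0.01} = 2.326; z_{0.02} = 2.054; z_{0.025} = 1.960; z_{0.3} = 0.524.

With allocation ratio k = n₂/n₁ = 3, Var(x̄₁−x̄₂) = σ²(1/n₁ + 1/(k·n₁)) = σ²·(k+1)/(k·n₁).
So n₁ = (1 + 1/k)·((z_{α/2} + z_β)/d)² = 1.333 × (2.484/0.88)².
n₁ = 1.333 × 7.97 = 10.6.
Round up: n₁ = 11, giving n₂ = 3 × 11 = 33.

n₁ = 11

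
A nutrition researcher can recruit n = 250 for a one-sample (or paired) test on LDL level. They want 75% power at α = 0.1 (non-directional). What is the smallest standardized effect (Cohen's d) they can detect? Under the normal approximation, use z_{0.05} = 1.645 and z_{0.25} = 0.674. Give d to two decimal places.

d_min ≈ 0.15

For a single sample (or paired design) of n = 250: d_min = (z_{α/2} + z_β)/√n.
z-sum = 1.645 + 0.674 = 2.319.
d_min = 2.319 / √250 = 2.319 / 15.811 = 0.147.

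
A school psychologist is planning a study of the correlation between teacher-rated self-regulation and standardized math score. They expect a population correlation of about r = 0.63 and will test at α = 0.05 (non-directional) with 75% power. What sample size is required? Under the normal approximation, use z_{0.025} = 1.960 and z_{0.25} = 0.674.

Fisher's z: C = ½·ln((1+r)/(1−r)) = ½·ln(4.4054) = 0.7414.
n = ((z_{α/2} + z_β)/C)² + 3.
(1.960 + 0.674) / 0.7414 = 2.634 / 0.7414 = 3.553.
n = 3.553² + 3 = 12.62 + 3 = 15.6.
Round up.

n = 16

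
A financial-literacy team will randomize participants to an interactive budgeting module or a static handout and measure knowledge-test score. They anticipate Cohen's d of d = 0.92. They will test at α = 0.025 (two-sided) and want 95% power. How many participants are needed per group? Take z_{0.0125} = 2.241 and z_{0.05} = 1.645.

For two independent groups with equal n: n = 2·((z_{α/2} + z_β) / d)².
z_{α/2} + z_β = 2.241 + 1.645 = 3.886.
n = 2 × (3.886 / 0.92)² = 2 × 4.224² = 2 × 17.84 = 35.7.
Round up to the next whole participant.

n = 36 per group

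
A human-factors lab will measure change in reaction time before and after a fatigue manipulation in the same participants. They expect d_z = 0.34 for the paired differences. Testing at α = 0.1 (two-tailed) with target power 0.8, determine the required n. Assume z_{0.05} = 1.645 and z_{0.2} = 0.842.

n = 54 pairs

For a paired (one-sample on differences) test: n = ((z_{α/2} + z_β) / d)².
z_{α/2} + z_β = 1.645 + 0.842 = 2.487.
n = (2.487 / 0.34)² = 7.315² = 53.50.
Round up.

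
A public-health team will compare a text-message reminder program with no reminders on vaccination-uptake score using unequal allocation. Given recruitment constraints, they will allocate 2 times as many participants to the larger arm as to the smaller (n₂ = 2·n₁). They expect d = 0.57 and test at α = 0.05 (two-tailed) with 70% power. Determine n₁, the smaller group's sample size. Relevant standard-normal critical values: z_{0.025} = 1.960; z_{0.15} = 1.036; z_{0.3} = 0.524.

n₁ = 29

With allocation ratio k = n₂/n₁ = 2, Var(x̄₁−x̄₂) = σ²(1/n₁ + 1/(k·n₁)) = σ²·(k+1)/(k·n₁).
So n₁ = (1 + 1/k)·((z_{α/2} + z_β)/d)² = 1.500 × (2.484/0.57)².
n₁ = 1.500 × 18.99 = 28.5.
Round up: n₁ = 29, giving n₂ = 2 × 29 = 58.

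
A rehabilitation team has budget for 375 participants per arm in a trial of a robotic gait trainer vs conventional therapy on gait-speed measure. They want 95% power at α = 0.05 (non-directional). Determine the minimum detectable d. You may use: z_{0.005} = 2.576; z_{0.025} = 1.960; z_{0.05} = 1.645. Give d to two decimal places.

d_min ≈ 0.26

For two independent groups of n = 375 each: d_min = (z_{α/2} + z_β)·√(2/n).
z-sum = 1.960 + 1.645 = 3.605.
d_min = 3.605 × √(2/375) = 3.605 × 0.0730 = 0.263.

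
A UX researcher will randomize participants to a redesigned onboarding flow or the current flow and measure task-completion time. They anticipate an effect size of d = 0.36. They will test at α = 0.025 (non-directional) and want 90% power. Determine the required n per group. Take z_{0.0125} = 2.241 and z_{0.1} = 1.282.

For two independent groups with equal n: n = 2·((z_{α/2} + z_β) / d)².
z_{α/2} + z_β = 2.241 + 1.282 = 3.523.
n = 2 × (3.523 / 0.36)² = 2 × 9.786² = 2 × 95.77 = 191.5.
Round up to the next whole participant.

n = 192 per group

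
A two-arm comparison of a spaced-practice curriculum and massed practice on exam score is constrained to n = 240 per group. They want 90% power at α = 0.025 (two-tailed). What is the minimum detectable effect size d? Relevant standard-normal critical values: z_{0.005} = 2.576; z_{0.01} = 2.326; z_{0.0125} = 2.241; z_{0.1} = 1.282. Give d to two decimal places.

For two independent groups of n = 240 each: d_min = (z_{α/2} + z_β)·√(2/n).
z-sum = 2.241 + 1.282 = 3.523.
d_min = 3.523 × √(2/240) = 3.523 × 0.0913 = 0.322.

d_min ≈ 0.32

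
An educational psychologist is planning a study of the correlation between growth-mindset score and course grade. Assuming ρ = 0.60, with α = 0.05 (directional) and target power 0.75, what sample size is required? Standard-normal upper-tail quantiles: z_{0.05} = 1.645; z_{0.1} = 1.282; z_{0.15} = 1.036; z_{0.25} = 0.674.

n = 15

Fisher's z: C = ½·ln((1+r)/(1−r)) = ½·ln(4.0000) = 0.6931.
n = ((z_{α} + z_β)/C)² + 3.
(1.645 + 0.674) / 0.6931 = 2.319 / 0.6931 = 3.346.
n = 3.346² + 3 = 11.19 + 3 = 14.2.
Round up.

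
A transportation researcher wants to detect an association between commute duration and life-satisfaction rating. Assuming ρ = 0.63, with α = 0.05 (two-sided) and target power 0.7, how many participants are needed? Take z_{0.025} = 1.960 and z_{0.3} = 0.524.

Fisher's z: C = ½·ln((1+r)/(1−r)) = ½·ln(4.4054) = 0.7414.
n = ((z_{α/2} + z_β)/C)² + 3.
(1.960 + 0.524) / 0.7414 = 2.484 / 0.7414 = 3.350.
n = 3.350² + 3 = 11.23 + 3 = 14.2.
Round up.

n = 15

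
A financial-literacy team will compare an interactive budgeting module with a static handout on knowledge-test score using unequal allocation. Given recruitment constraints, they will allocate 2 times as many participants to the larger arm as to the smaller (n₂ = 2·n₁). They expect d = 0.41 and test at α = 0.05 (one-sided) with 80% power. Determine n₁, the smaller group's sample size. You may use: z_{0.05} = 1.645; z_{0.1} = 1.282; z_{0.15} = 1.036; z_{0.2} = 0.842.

With allocation ratio k = n₂/n₁ = 2, Var(x̄₁−x̄₂) = σ²(1/n₁ + 1/(k·n₁)) = σ²·(k+1)/(k·n₁).
So n₁ = (1 + 1/k)·((z_{α} + z_β)/d)² = 1.500 × (2.487/0.41)².
n₁ = 1.500 × 36.79 = 55.2.
Round up: n₁ = 56, giving n₂ = 2 × 56 = 112.

n₁ = 56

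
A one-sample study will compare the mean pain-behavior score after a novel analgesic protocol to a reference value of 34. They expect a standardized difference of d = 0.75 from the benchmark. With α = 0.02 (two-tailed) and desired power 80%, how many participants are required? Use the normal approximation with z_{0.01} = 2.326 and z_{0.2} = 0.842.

For a one-sample test: n = ((z_{α/2} + z_β) / d)².
z_{α/2} + z_β = 2.326 + 0.842 = 3.168.
n = (3.168 / 0.75)² = 4.224² = 17.84.
Round up.

n = 18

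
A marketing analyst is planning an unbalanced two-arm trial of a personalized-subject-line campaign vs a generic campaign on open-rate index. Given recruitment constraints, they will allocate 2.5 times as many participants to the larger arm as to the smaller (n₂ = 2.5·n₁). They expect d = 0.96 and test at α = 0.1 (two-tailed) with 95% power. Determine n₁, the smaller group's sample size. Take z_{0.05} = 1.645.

With allocation ratio k = n₂/n₁ = 2.5, Var(x̄₁−x̄₂) = σ²(1/n₁ + 1/(k·n₁)) = σ²·(k+1)/(k·n₁).
So n₁ = (1 + 1/k)·((z_{α/2} + z_β)/d)² = 1.400 × (3.290/0.96)².
n₁ = 1.400 × 11.74 = 16.4.
Round up: n₁ = 17, giving n₂ = ⌈2.5 × 17⌉ = ⌈42.5⌉ = 43.

n₁ = 17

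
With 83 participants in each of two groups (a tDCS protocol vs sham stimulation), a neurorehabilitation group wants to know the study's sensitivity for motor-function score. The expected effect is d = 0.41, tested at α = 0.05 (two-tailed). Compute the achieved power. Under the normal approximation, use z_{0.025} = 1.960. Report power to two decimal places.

For two equal groups, power = Φ(d·√(n/2) − z_{α/2}).
d·√(n/2) = 0.41 × √(83/2) = 0.41 × 6.442 = 2.641.
z_β = 2.641 − 1.960 = 0.681.
Power = Φ(0.681) = 0.752.

power ≈ 0.75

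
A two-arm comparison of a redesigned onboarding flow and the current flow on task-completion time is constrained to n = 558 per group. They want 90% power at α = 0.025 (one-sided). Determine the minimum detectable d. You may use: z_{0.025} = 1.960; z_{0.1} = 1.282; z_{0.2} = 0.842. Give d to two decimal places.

For two independent groups of n = 558 each: d_min = (z_{α} + z_β)·√(2/n).
z-sum = 1.960 + 1.282 = 3.242.
d_min = 3.242 × √(2/558) = 3.242 × 0.0599 = 0.194.

d_min ≈ 0.19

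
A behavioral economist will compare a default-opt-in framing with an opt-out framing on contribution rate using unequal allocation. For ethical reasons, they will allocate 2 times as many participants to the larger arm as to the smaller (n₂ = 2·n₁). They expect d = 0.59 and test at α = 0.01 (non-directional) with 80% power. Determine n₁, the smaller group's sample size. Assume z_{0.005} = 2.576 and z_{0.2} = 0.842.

n₁ = 51

With allocation ratio k = n₂/n₁ = 2, Var(x̄₁−x̄₂) = σ²(1/n₁ + 1/(k·n₁)) = σ²·(k+1)/(k·n₁).
So n₁ = (1 + 1/k)·((z_{α/2} + z_β)/d)² = 1.500 × (3.418/0.59)².
n₁ = 1.500 × 33.56 = 50.3.
Round up: n₁ = 51, giving n₂ = 2 × 51 = 102.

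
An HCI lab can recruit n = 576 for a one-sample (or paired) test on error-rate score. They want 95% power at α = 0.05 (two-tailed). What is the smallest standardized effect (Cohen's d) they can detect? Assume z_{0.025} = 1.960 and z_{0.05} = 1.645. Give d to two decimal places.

For a single sample (or paired design) of n = 576: d_min = (z_{α/2} + z_β)/√n.
z-sum = 1.960 + 1.645 = 3.605.
d_min = 3.605 / √576 = 3.605 / 24.000 = 0.150.

d_min ≈ 0.15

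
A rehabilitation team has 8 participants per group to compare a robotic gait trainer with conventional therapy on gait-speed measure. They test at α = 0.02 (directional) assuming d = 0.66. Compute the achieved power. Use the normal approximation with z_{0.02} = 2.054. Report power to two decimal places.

power ≈ 0.23

For two equal groups, power = Φ(d·√(n/2) − z_{α}).
d·√(n/2) = 0.66 × √(8/2) = 0.66 × 2.000 = 1.320.
z_β = 1.320 − 2.054 = -0.734.
Power = Φ(-0.734) = 0.231.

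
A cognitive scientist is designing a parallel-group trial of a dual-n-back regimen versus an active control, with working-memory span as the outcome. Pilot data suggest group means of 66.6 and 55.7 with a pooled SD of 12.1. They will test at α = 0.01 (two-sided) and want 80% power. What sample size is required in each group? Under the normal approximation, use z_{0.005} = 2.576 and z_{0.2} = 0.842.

Cohen's d = |M₁ − M₂| / SD_pooled = |66.6 − 55.7| / 12.1 = 10.9 / 12.1 = 0.901.
For two independent groups with equal n: n = 2·((z_{α/2} + z_β) / d)².
z_{α/2} + z_β = 2.576 + 0.842 = 3.418.
n = 2 × (3.418 / 0.901)² = 2 × 3.794² = 2 × 14.39 = 28.8.
Round up to the next whole participant.

n = 29 per group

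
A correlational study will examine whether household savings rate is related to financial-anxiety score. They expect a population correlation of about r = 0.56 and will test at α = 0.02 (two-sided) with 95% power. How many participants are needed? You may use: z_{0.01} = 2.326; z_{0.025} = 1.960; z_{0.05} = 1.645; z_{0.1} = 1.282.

n = 43

Fisher's z: C = ½·ln((1+r)/(1−r)) = ½·ln(3.5455) = 0.6328.
n = ((z_{α/2} + z_β)/C)² + 3.
(2.326 + 1.645) / 0.6328 = 3.971 / 0.6328 = 6.275.
n = 6.275² + 3 = 39.38 + 3 = 42.4.
Round up.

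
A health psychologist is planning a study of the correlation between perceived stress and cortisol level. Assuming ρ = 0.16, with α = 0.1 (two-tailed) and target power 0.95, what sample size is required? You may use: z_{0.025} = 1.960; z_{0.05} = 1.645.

n = 419

Fisher's z: C = ½·ln((1+r)/(1−r)) = ½·ln(1.3810) = 0.1614.
n = ((z_{α/2} + z_β)/C)² + 3.
(1.645 + 1.645) / 0.1614 = 3.290 / 0.1614 = 20.384.
n = 20.384² + 3 = 415.51 + 3 = 418.5.
Round up.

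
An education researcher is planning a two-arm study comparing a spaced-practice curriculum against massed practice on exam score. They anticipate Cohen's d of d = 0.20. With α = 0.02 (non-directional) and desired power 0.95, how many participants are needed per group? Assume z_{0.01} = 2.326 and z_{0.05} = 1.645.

For two independent groups with equal n: n = 2·((z_{α/2} + z_β) / d)².
z_{α/2} + z_β = 2.326 + 1.645 = 3.971.
n = 2 × (3.971 / 0.20)² = 2 × 19.855² = 2 × 394.22 = 788.4.
Round up to the next whole participant.

n = 789 per group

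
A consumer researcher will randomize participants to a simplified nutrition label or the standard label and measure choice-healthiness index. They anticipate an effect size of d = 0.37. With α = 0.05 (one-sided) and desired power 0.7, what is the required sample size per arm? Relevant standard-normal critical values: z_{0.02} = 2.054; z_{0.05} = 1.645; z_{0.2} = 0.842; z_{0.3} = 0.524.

For two independent groups with equal n: n = 2·((z_{α} + z_β) / d)².
z_{α} + z_β = 1.645 + 0.524 = 2.169.
n = 2 × (2.169 / 0.37)² = 2 × 5.862² = 2 × 34.36 = 68.7.
Round up to the next whole participant.

n = 69 per group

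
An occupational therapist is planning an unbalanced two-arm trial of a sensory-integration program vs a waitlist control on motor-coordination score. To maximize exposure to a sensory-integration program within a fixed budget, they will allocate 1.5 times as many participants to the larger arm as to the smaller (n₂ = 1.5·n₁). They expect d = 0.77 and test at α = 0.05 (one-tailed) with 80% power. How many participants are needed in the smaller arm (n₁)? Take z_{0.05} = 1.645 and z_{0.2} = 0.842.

With allocation ratio k = n₂/n₁ = 1.5, Var(x̄₁−x̄₂) = σ²(1/n₁ + 1/(k·n₁)) = σ²·(k+1)/(k·n₁).
So n₁ = (1 + 1/k)·((z_{α} + z_β)/d)² = 1.667 × (2.487/0.77)².
n₁ = 1.667 × 10.43 = 17.4.
Round up: n₁ = 18, giving n₂ = 1.5 × 18 = 27.

n₁ = 18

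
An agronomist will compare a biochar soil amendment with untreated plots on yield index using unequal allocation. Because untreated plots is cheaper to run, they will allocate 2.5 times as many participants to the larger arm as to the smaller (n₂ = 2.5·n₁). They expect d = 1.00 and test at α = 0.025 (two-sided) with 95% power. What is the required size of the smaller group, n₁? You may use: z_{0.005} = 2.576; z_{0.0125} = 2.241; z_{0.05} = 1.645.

With allocation ratio k = n₂/n₁ = 2.5, Var(x̄₁−x̄₂) = σ²(1/n₁ + 1/(k·n₁)) = σ²·(k+1)/(k·n₁).
So n₁ = (1 + 1/k)·((z_{α/2} + z_β)/d)² = 1.400 × (3.886/1.00)².
n₁ = 1.400 × 15.10 = 21.1.
Round up: n₁ = 22, giving n₂ = 2.5 × 22 = 55.

n₁ = 22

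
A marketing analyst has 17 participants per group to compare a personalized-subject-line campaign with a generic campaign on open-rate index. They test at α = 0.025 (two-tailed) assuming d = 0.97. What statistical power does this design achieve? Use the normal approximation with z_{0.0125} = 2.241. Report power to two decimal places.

For two equal groups, power = Φ(d·√(n/2) − z_{α/2}).
d·√(n/2) = 0.97 × √(17/2) = 0.97 × 2.915 = 2.828.
z_β = 2.828 − 2.241 = 0.587.
Power = Φ(0.587) = 0.721.

power ≈ 0.72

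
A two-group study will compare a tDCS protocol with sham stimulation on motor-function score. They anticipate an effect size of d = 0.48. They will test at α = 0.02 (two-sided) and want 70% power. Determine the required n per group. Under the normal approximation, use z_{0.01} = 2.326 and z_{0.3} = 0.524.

n = 71 per group

For two independent groups with equal n: n = 2·((z_{α/2} + z_β) / d)².
z_{α/2} + z_β = 2.326 + 0.524 = 2.850.
n = 2 × (2.850 / 0.48)² = 2 × 5.938² = 2 × 35.25 = 70.5.
Round up to the next whole participant.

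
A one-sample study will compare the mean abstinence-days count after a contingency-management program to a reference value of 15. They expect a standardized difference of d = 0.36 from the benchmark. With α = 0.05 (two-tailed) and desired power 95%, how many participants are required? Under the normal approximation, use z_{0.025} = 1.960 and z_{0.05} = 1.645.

n = 101

For a one-sample test: n = ((z_{α/2} + z_β) / d)².
z_{α/2} + z_β = 1.960 + 1.645 = 3.605.
n = (3.605 / 0.36)² = 10.014² = 100.28.
Round up.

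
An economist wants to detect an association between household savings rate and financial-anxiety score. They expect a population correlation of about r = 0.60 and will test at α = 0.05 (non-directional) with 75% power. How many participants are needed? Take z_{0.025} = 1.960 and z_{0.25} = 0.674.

Fisher's z: C = ½·ln((1+r)/(1−r)) = ½·ln(4.0000) = 0.6931.
n = ((z_{α/2} + z_β)/C)² + 3.
(1.960 + 0.674) / 0.6931 = 2.634 / 0.6931 = 3.800.
n = 3.800² + 3 = 14.44 + 3 = 17.4.
Round up.

n = 18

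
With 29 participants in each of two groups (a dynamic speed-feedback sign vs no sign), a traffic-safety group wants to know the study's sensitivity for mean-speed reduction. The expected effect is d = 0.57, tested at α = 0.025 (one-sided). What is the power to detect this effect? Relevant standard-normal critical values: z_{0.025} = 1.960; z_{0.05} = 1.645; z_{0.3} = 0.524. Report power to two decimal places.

power ≈ 0.58

For two equal groups, power = Φ(d·√(n/2) − z_{α}).
d·√(n/2) = 0.57 × √(29/2) = 0.57 × 3.808 = 2.170.
z_β = 2.170 − 1.960 = 0.210.
Power = Φ(0.210) = 0.583.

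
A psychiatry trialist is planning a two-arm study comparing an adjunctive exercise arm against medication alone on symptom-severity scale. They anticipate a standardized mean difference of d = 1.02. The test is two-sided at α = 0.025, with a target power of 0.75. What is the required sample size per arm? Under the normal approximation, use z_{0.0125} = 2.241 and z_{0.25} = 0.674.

For two independent groups with equal n: n = 2·((z_{α/2} + z_β) / d)².
z_{α/2} + z_β = 2.241 + 0.674 = 2.915.
n = 2 × (2.915 / 1.02)² = 2 × 2.858² = 2 × 8.17 = 16.3.
Round up to the next whole participant.

n = 17 per group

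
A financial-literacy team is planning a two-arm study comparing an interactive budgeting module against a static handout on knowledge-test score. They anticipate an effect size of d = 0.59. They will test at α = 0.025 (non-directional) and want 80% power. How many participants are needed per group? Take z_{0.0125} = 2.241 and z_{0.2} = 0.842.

n = 55 per group

For two independent groups with equal n: n = 2·((z_{α/2} + z_β) / d)².
z_{α/2} + z_β = 2.241 + 0.842 = 3.083.
n = 2 × (3.083 / 0.59)² = 2 × 5.225² = 2 × 27.31 = 54.6.
Round up to the next whole participant.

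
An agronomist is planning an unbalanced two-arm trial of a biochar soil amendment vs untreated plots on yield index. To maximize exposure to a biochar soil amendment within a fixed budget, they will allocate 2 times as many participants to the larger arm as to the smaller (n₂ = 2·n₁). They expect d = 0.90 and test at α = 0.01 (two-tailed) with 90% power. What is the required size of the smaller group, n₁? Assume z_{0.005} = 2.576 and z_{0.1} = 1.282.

n₁ = 28

With allocation ratio k = n₂/n₁ = 2, Var(x̄₁−x̄₂) = σ²(1/n₁ + 1/(k·n₁)) = σ²·(k+1)/(k·n₁).
So n₁ = (1 + 1/k)·((z_{α/2} + z_β)/d)² = 1.500 × (3.858/0.90)².
n₁ = 1.500 × 18.38 = 27.6.
Round up: n₁ = 28, giving n₂ = 2 × 28 = 56.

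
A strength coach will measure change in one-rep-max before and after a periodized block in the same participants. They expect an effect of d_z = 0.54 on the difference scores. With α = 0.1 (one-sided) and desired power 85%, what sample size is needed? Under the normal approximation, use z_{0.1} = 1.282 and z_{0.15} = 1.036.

n = 19 pairs

For a paired (one-sample on differences) test: n = ((z_{α} + z_β) / d)².
z_{α} + z_β = 1.282 + 1.036 = 2.318.
n = (2.318 / 0.54)² = 4.293² = 18.43.
Round up.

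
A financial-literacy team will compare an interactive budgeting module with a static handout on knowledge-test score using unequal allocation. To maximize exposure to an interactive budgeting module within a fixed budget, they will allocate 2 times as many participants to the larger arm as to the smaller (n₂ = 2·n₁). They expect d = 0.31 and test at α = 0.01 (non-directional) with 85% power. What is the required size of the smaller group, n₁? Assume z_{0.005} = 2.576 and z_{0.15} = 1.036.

With allocation ratio k = n₂/n₁ = 2, Var(x̄₁−x̄₂) = σ²(1/n₁ + 1/(k·n₁)) = σ²·(k+1)/(k·n₁).
So n₁ = (1 + 1/k)·((z_{α/2} + z_β)/d)² = 1.500 × (3.612/0.31)².
n₁ = 1.500 × 135.76 = 203.6.
Round up: n₁ = 204, giving n₂ = 2 × 204 = 408.

n₁ = 204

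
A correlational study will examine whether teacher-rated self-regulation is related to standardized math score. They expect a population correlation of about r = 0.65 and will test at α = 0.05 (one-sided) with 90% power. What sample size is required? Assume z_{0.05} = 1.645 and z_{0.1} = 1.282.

Fisher's z: C = ½·ln((1+r)/(1−r)) = ½·ln(4.7143) = 0.7753.
n = ((z_{α} + z_β)/C)² + 3.
(1.645 + 1.282) / 0.7753 = 2.927 / 0.7753 = 3.775.
n = 3.775² + 3 = 14.25 + 3 = 17.3.
Round up.

n = 18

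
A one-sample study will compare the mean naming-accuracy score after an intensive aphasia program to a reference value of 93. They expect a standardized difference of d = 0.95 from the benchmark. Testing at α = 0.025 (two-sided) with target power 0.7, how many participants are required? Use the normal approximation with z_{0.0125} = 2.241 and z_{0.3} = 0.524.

n = 9

For a one-sample test: n = ((z_{α/2} + z_β) / d)².
z_{α/2} + z_β = 2.241 + 0.524 = 2.765.
n = (2.765 / 0.95)² = 2.911² = 8.47.
Round up.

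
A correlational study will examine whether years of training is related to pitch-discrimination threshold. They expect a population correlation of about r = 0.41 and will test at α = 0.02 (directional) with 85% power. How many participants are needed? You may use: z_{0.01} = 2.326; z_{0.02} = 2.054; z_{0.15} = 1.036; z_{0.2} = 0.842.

n = 54

Fisher's z: C = ½·ln((1+r)/(1−r)) = ½·ln(2.3898) = 0.4356.
n = ((z_{α} + z_β)/C)² + 3.
(2.054 + 1.036) / 0.4356 = 3.090 / 0.4356 = 7.094.
n = 7.094² + 3 = 50.32 + 3 = 53.3.
Round up.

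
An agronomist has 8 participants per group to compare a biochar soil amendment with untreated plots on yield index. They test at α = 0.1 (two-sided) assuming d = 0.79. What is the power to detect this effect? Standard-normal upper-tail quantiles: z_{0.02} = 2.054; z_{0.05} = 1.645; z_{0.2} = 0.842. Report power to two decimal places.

For two equal groups, power = Φ(d·√(n/2) − z_{α/2}).
d·√(n/2) = 0.79 × √(8/2) = 0.79 × 2.000 = 1.580.
z_β = 1.580 − 1.645 = -0.065.
Power = Φ(-0.065) = 0.474.

power ≈ 0.47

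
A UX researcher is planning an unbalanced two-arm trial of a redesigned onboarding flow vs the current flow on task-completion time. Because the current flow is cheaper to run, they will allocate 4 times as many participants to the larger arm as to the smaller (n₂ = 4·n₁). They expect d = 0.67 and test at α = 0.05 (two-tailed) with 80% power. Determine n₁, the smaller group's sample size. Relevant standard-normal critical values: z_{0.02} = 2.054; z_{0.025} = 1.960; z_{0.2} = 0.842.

With allocation ratio k = n₂/n₁ = 4, Var(x̄₁−x̄₂) = σ²(1/n₁ + 1/(k·n₁)) = σ²·(k+1)/(k·n₁).
So n₁ = (1 + 1/k)·((z_{α/2} + z_β)/d)² = 1.250 × (2.802/0.67)².
n₁ = 1.250 × 17.49 = 21.9.
Round up: n₁ = 22, giving n₂ = 4 × 22 = 88.

n₁ = 22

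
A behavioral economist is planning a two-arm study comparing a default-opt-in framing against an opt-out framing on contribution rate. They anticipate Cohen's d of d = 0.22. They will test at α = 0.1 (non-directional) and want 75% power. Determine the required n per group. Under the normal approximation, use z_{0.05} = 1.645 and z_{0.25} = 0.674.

n = 223 per group

For two independent groups with equal n: n = 2·((z_{α/2} + z_β) / d)².
z_{α/2} + z_β = 1.645 + 0.674 = 2.319.
n = 2 × (2.319 / 0.22)² = 2 × 10.541² = 2 × 111.11 = 222.2.
Round up to the next whole participant.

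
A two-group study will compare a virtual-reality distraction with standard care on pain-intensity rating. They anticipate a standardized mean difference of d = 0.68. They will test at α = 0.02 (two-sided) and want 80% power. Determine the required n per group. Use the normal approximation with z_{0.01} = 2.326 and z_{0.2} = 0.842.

For two independent groups with equal n: n = 2·((z_{α/2} + z_β) / d)².
z_{α/2} + z_β = 2.326 + 0.842 = 3.168.
n = 2 × (3.168 / 0.68)² = 2 × 4.659² = 2 × 21.70 = 43.4.
Round up to the next whole participant.

n = 44 per group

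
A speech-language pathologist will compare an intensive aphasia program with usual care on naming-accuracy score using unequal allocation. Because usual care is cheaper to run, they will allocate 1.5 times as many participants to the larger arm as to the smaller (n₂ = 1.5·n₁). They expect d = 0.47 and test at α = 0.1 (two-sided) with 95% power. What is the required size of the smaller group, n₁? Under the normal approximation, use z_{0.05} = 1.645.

With allocation ratio k = n₂/n₁ = 1.5, Var(x̄₁−x̄₂) = σ²(1/n₁ + 1/(k·n₁)) = σ²·(k+1)/(k·n₁).
So n₁ = (1 + 1/k)·((z_{α/2} + z_β)/d)² = 1.667 × (3.290/0.47)².
n₁ = 1.667 × 49.00 = 81.7.
Round up: n₁ = 82, giving n₂ = 1.5 × 82 = 123.

n₁ = 82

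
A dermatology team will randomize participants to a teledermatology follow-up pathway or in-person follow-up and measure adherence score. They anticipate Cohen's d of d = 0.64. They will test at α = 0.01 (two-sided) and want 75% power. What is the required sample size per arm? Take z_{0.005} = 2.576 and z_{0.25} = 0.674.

n = 52 per group

For two independent groups with equal n: n = 2·((z_{α/2} + z_β) / d)².
z_{α/2} + z_β = 2.576 + 0.674 = 3.250.
n = 2 × (3.250 / 0.64)² = 2 × 5.078² = 2 × 25.79 = 51.6.
Round up to the next whole participant.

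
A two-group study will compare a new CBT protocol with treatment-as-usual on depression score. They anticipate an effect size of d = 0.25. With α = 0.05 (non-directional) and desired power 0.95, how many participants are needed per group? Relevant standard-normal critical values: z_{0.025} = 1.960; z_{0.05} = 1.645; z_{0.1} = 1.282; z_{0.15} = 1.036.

n = 416 per group

For two independent groups with equal n: n = 2·((z_{α/2} + z_β) / d)².
z_{α/2} + z_β = 1.960 + 1.645 = 3.605.
n = 2 × (3.605 / 0.25)² = 2 × 14.420² = 2 × 207.94 = 415.9.
Round up to the next whole participant.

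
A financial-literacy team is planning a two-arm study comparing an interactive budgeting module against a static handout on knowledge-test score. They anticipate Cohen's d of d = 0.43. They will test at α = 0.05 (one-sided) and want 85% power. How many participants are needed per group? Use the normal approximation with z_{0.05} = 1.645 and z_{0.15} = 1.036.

For two independent groups with equal n: n = 2·((z_{α} + z_β) / d)².
z_{α} + z_β = 1.645 + 1.036 = 2.681.
n = 2 × (2.681 / 0.43)² = 2 × 6.235² = 2 × 38.87 = 77.7.
Round up to the next whole participant.

n = 78 per group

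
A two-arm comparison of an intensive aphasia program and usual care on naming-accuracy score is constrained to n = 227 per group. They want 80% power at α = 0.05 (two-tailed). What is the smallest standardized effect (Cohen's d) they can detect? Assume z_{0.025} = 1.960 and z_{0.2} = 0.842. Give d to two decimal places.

For two independent groups of n = 227 each: d_min = (z_{α/2} + z_β)·√(2/n).
z-sum = 1.960 + 0.842 = 2.802.
d_min = 2.802 × √(2/227) = 2.802 × 0.0939 = 0.263.

d_min ≈ 0.26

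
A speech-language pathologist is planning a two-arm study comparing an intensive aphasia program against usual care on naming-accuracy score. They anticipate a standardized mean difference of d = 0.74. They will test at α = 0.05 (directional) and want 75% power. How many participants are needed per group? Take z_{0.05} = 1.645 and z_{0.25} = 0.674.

n = 20 per group

For two independent groups with equal n: n = 2·((z_{α} + z_β) / d)².
z_{α} + z_β = 1.645 + 0.674 = 2.319.
n = 2 × (2.319 / 0.74)² = 2 × 3.134² = 2 × 9.82 = 19.6.
Round up to the next whole participant.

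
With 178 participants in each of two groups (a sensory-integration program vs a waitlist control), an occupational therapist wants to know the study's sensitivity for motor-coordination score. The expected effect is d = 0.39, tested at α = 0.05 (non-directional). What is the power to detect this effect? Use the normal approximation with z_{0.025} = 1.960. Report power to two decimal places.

power ≈ 0.96

For two equal groups, power = Φ(d·√(n/2) − z_{α/2}).
d·√(n/2) = 0.39 × √(178/2) = 0.39 × 9.434 = 3.679.
z_β = 3.679 − 1.960 = 1.719.
Power = Φ(1.719) = 0.957.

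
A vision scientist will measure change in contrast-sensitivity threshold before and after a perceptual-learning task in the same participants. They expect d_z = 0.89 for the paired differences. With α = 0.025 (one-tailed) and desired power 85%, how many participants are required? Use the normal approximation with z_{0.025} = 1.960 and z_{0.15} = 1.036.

n = 12 pairs

For a paired (one-sample on differences) test: n = ((z_{α} + z_β) / d)².
z_{α} + z_β = 1.960 + 1.036 = 2.996.
n = (2.996 / 0.89)² = 3.366² = 11.33.
Round up.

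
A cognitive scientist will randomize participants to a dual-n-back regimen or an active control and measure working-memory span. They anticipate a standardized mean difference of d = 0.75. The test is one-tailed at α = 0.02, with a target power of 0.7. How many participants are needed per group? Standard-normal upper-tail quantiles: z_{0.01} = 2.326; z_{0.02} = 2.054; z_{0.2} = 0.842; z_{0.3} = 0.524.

n = 24 per group

For two independent groups with equal n: n = 2·((z_{α} + z_β) / d)².
z_{α} + z_β = 2.054 + 0.524 = 2.578.
n = 2 × (2.578 / 0.75)² = 2 × 3.437² = 2 × 11.82 = 23.6.
Round up to the next whole participant.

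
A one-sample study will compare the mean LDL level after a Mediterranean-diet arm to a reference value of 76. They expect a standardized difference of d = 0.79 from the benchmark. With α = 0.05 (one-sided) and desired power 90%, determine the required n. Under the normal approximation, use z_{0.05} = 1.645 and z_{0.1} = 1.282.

For a one-sample test: n = ((z_{α} + z_β) / d)².
z_{α} + z_β = 1.645 + 1.282 = 2.927.
n = (2.927 / 0.79)² = 3.705² = 13.73.
Round up.

n = 14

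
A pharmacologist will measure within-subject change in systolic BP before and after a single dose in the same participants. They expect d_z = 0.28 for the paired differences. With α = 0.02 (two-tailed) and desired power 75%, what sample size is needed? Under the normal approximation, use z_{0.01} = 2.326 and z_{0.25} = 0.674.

For a paired (one-sample on differences) test: n = ((z_{α/2} + z_β) / d)².
z_{α/2} + z_β = 2.326 + 0.674 = 3.000.
n = (3.000 / 0.28)² = 10.714² = 114.80.
Round up.

n = 115 pairs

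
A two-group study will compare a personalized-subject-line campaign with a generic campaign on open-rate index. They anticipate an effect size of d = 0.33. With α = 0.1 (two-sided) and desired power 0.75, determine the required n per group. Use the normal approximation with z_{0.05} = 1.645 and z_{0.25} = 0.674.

n = 99 per group

For two independent groups with equal n: n = 2·((z_{α/2} + z_β) / d)².
z_{α/2} + z_β = 1.645 + 0.674 = 2.319.
n = 2 × (2.319 / 0.33)² = 2 × 7.027² = 2 × 49.38 = 98.8.
Round up to the next whole participant.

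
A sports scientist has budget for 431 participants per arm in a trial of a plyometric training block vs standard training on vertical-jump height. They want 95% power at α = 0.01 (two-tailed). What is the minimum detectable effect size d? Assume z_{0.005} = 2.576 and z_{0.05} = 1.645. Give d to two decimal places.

d_min ≈ 0.29

For two independent groups of n = 431 each: d_min = (z_{α/2} + z_β)·√(2/n).
z-sum = 2.576 + 1.645 = 4.221.
d_min = 4.221 × √(2/431) = 4.221 × 0.0681 = 0.288.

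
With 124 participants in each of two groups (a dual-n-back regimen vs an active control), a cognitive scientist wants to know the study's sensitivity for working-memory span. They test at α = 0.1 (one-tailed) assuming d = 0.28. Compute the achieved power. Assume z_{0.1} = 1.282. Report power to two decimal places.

power ≈ 0.82

For two equal groups, power = Φ(d·√(n/2) − z_{α}).
d·√(n/2) = 0.28 × √(124/2) = 0.28 × 7.874 = 2.205.
z_β = 2.205 − 1.282 = 0.923.
Power = Φ(0.923) = 0.822.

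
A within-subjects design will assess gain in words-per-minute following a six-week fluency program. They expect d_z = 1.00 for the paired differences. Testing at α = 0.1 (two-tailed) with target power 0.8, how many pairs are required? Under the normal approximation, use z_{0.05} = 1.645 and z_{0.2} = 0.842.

For a paired (one-sample on differences) test: n = ((z_{α/2} + z_β) / d)².
z_{α/2} + z_β = 1.645 + 0.842 = 2.487.
n = (2.487 / 1.00)² = 2.487² = 6.19.
Round up.

n = 7 pairs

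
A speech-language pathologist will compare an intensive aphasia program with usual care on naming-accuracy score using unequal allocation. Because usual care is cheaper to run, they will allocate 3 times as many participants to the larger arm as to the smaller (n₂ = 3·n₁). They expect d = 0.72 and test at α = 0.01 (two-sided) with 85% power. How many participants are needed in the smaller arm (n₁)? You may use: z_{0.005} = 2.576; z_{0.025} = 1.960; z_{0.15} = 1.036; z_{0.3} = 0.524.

n₁ = 34

With allocation ratio k = n₂/n₁ = 3, Var(x̄₁−x̄₂) = σ²(1/n₁ + 1/(k·n₁)) = σ²·(k+1)/(k·n₁).
So n₁ = (1 + 1/k)·((z_{α/2} + z_β)/d)² = 1.333 × (3.612/0.72)².
n₁ = 1.333 × 25.17 = 33.6.
Round up: n₁ = 34, giving n₂ = 3 × 34 = 102.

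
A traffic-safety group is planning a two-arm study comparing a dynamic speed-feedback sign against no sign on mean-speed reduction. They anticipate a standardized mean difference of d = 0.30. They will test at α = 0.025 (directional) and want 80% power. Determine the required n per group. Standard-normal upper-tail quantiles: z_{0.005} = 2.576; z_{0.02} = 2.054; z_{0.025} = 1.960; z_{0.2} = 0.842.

n = 175 per group

For two independent groups with equal n: n = 2·((z_{α} + z_β) / d)².
z_{α} + z_β = 1.960 + 0.842 = 2.802.
n = 2 × (2.802 / 0.30)² = 2 × 9.340² = 2 × 87.24 = 174.5.
Round up to the next whole participant.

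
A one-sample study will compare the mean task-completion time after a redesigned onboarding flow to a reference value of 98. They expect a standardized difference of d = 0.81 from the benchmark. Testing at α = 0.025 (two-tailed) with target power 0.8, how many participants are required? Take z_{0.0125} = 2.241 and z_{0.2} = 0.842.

n = 15

For a one-sample test: n = ((z_{α/2} + z_β) / d)².
z_{α/2} + z_β = 2.241 + 0.842 = 3.083.
n = (3.083 / 0.81)² = 3.806² = 14.49.
Round up.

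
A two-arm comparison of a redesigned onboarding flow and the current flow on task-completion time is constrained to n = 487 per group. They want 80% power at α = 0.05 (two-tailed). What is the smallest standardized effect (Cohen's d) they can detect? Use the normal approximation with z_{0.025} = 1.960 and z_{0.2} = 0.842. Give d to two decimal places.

For two independent groups of n = 487 each: d_min = (z_{α/2} + z_β)·√(2/n).
z-sum = 1.960 + 0.842 = 2.802.
d_min = 2.802 × √(2/487) = 2.802 × 0.0641 = 0.180.

d_min ≈ 0.18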